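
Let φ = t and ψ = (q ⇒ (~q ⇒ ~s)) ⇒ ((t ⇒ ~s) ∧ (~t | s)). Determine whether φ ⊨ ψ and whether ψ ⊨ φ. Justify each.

Neither direction holds.

(⟹) This fails. Under t = T, s = F, q = F, the left side is true but the right side is false.

(⟸) This fails. Under t = F, s = F, q = F, the left side is false but the right side is true.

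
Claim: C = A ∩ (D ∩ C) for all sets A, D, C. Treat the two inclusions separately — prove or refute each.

(⊆) fails; (⊇) holds.

(⊆) This inclusion fails. Take A = ∅, D = ∅, C = {1}; then 1 ∈ C but 1 ∉ A ∩ (D ∩ C).

(⊇) Let x ∈ A ∩ (D ∩ C). Then x ∈ A ∩ D ∩ C, from which x ∈ C.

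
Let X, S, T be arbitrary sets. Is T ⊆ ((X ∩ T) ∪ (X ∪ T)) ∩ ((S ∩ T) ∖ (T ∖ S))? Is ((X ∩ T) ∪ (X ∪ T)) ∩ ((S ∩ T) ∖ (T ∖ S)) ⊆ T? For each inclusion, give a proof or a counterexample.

Forward inclusion. This inclusion fails. Take X = ∅, S = ∅, T = {1}; then 1 ∈ T but 1 ∉ ((X ∩ T) ∪ (X ∪ T)) ∩ ((S ∩ T) ∖ (T ∖ S)).

Reverse inclusion. Let x ∈ ((X ∩ T) ∪ (X ∪ T)) ∩ ((S ∩ T) ∖ (T ∖ S)). Then either x ∈ S ∩ T and x ∉ X; or x ∈ X ∩ S ∩ T. In each case x ∈ T, so ((X ∩ T) ∪ (X ∪ T)) ∩ ((S ∩ T) ∖ (T ∖ S)) ⊆ T.

Only the reverse inclusion holds.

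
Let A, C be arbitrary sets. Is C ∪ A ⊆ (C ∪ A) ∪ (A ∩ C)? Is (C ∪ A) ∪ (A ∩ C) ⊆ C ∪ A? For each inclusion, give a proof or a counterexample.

Both inclusions hold; the sets are equal.

(⟹) Let x ∈ C ∪ A. Then either x ∈ A and x ∉ C; or x ∈ C and x ∉ A; or x ∈ A ∩ C. In each case x ∈ (C ∪ A) ∪ (A ∩ C), so C ∪ A ⊆ (C ∪ A) ∪ (A ∩ C).

(⟸) Let x ∈ (C ∪ A) ∪ (A ∩ C). Then either x ∈ A and x ∉ C; or x ∈ C and x ∉ A; or x ∈ A ∩ C. In each case x ∈ C ∪ A, so (C ∪ A) ∪ (A ∩ C) ⊆ C ∪ A.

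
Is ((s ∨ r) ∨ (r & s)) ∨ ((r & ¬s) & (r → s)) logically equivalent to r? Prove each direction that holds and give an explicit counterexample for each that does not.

Forward direction. This fails. Under r = F, s = T, the left side is true but the right side is false.

Converse. Assume the antecedent. If r is true, the consequent reduces to true regardless of the other variables. If r is false, the antecedent cannot hold. Either way the consequent holds.

Only the converse holds.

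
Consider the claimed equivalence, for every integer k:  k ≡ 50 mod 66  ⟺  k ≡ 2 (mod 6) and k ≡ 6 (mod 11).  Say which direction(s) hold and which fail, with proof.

(→) Suppose k ≡ 50 (mod 66); write k = 66j + 50. Since 6 ∣ 66, reducing mod 6 gives k ≡ 50 ≡ 2 (mod 6); since 11 ∣ 66, reducing mod 11 gives k ≡ 50 ≡ 6 (mod 11).

(←) Conversely, if k ≡ 2 (mod 6) and k ≡ 6 (mod 11), then by the Chinese remainder theorem k ≡ 50 (mod 66). This is exactly k ≡ 50 (mod 66).

The biconditional holds.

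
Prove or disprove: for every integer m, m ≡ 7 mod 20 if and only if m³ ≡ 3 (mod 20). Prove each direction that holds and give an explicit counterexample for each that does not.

The biconditional holds.

[⇐] Suppose m³ ≡ 3 (mod 20). The only residue r in {0, …, 19} with r³ ≡ 3 (mod 20) is r = 7, so m ≡ 7 (mod 20).

[⇒] Suppose m ≡ 7 mod 20. Write m = 20j + 7. Then (20j + 7)³ = 8000j³ + 8400j² + 2940j + 343 = 20(400j³ + 420j² + 147j + 17) + 3, so m³ ≡ 3 (mod 20).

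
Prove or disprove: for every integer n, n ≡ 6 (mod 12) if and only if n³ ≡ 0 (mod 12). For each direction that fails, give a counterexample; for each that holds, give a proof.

(⟸) This fails: take n = 0. Then 0³ = 0 ≡ 0 (mod 12), yet 0 ≡ 0 (mod 12), not 6.

(⟹) Suppose n ≡ 6 (mod 12). Write n = 12j + 6. Then (12j + 6)³ = 1728j³ + 2592j² + 1296j + 216 = 12(144j³ + 216j² + 108j + 18) + 0, so n³ ≡ 0 (mod 12).

Only the forward implication holds.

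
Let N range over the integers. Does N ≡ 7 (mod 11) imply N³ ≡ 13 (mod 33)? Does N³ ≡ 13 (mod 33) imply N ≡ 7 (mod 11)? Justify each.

[⇐] The residues r modulo 33 with r³ ≡ 13 (mod 33) are exactly {7}, and each is ≡ 7 (mod 11).

[⇒] This fails: take N = 18. Then 18 ≡ 7 (mod 11), but 18³ = 5832 ≡ 24 (mod 33), not 13.

Not equivalent: only (⇐) holds.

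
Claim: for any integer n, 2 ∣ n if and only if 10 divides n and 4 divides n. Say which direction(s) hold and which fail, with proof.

The forward direction fails; the converse holds.

(⇒) This fails: take n = 2. Certainly 2 ∣ 2, but 10 ∤ 2.

(⇐) Suppose 10 ∣ n and 4 ∣ n. Any common multiple of 10 and 4 is a multiple of their lcm; here lcm(10, 4) = 10·4/gcd(10, 4) = 40/2 = 20, so 20 ∣ n. Since 2 ∣ 20, it follows that 2 ∣ n.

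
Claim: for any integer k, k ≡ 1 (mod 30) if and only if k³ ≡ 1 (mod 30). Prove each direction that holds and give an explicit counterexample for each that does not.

Both implications hold.

(←) Suppose k³ ≡ 1 (mod 30). The only residue r in {0, …, 29} with r³ ≡ 1 (mod 30) is r = 1, so k ≡ 1 (mod 30).

(→) Suppose k ≡ 1 (mod 30). Write k = 30j + 1. Then (30j + 1)³ = 27000j³ + 2700j² + 90j + 1 = 30(900j³ + 90j² + 3j) + 1, so k³ ≡ 1 (mod 30).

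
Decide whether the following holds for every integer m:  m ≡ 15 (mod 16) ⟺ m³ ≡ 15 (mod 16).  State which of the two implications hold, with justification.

Forward direction. Suppose m ≡ 15 (mod 16). Write m = 16j + 15. Then (16j + 15)³ = 4096j³ + 11520j² + 10800j + 3375 = 16(256j³ + 720j² + 675j + 210) + 15, so m³ ≡ 15 (mod 16).

Converse. Suppose m³ ≡ 15 (mod 16). The only residue r in {0, …, 15} with r³ ≡ 15 (mod 16) is r = 15, so m ≡ 15 (mod 16).

The biconditional holds.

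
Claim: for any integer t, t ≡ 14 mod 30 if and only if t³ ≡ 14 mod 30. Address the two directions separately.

Both implications hold.

(⇒) Suppose t ≡ 14 mod 30. Write t = 30j + 14. Then (30j + 14)³ = 27000j³ + 37800j² + 17640j + 2744 = 30(900j³ + 1260j² + 588j + 91) + 14, so t³ ≡ 14 (mod 30).

(⇐) Conversely, suppose t³ ≡ 14 (mod 30). The only residue r in {0, …, 29} with r³ ≡ 14 (mod 30) is r = 14, so t ≡ 14 (mod 30).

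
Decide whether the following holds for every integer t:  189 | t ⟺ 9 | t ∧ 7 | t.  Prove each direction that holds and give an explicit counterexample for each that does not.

Only the forward implication holds.

(→) If 189 ∣ t, write t = 189q. Since 189 = 21·9, t = 9·(21q), so 9 ∣ t; and since 189 = 27·7, t = 7·(27q), so 7 ∣ t.

(←) This fails: take t = 63. Both 9 ∣ 63 and 7 ∣ 63, yet 63 is not a multiple of 189 (since 63 = 0·189 + 63), so 189 ∤ 63.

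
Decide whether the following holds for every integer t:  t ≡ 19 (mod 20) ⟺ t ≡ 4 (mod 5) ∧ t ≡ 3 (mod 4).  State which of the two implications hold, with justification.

(⇐) If t ≡ 4 (mod 5) and t ≡ 3 (mod 4), then by the Chinese remainder theorem t ≡ 19 (mod 20). This is exactly t ≡ 19 (mod 20).

(⇒) Suppose t ≡ 19 (mod 20); write t = 20j + 19. Since 5 ∣ 20, reducing mod 5 gives t ≡ 19 ≡ 4 (mod 5); since 4 ∣ 20, reducing mod 4 gives t ≡ 19 ≡ 3 (mod 4).

Both implications hold.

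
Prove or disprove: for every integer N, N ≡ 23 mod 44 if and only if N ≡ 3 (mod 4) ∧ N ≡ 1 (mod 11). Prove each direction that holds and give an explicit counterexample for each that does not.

The biconditional holds.

[⇐] If N ≡ 3 (mod 4) and N ≡ 1 (mod 11), then by the Chinese remainder theorem N ≡ 23 (mod 44). This is exactly N ≡ 23 (mod 44).

[⇒] Suppose N ≡ 23 (mod 44); write N = 44j + 23. Since 4 ∣ 44, reducing mod 4 gives N ≡ 23 ≡ 3 (mod 4); since 11 ∣ 44, reducing mod 11 gives N ≡ 23 ≡ 1 (mod 11).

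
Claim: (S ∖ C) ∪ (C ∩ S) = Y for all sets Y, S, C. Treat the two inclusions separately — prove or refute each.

(⊆) This inclusion fails. Take Y = ∅, S = {1}, C = ∅; then 1 ∈ (S ∖ C) ∪ (C ∩ S) but 1 ∉ Y.

(⊇) This inclusion fails. Take Y = {1}, S = ∅, C = ∅; then 1 ∈ Y but 1 ∉ (S ∖ C) ∪ (C ∩ S).

Both inclusions fail.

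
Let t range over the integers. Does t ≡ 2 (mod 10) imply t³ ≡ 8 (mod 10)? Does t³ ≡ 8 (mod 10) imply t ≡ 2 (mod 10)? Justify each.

Converse. Suppose t³ ≡ 8 (mod 10). The only residue r in {0, …, 9} with r³ ≡ 8 (mod 10) is r = 2, so t ≡ 2 (mod 10).

Forward direction. Suppose t ≡ 2 (mod 10). Write t = 10j + 2. Then (10j + 2)³ = 1000j³ + 600j² + 120j + 8 = 10(100j³ + 60j² + 12j) + 8, so t³ ≡ 8 (mod 10).

Both directions hold; the statement is true.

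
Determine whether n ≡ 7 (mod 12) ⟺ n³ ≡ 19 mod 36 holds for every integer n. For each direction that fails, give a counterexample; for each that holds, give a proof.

Equivalent; both directions hold.

(⇒) Suppose n ≡ 7 (mod 12). Working modulo 36, n ∈ {7, 19, 31}; for each such r, r³ ≡ 19 (mod 36).

(⇐) Conversely, the residues r modulo 36 with r³ ≡ 19 (mod 36) are exactly {7, 19, 31}, and each is ≡ 7 (mod 12).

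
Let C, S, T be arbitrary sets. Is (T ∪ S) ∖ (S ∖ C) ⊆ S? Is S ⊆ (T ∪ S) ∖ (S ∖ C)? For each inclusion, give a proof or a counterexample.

(⊆) This inclusion fails. Take C = ∅, S = ∅, T = {1}; then 1 ∈ (T ∪ S) ∖ (S ∖ C) but 1 ∉ S.

(⊇) This inclusion fails. Take C = ∅, S = {1}, T = ∅; then 1 ∈ S but 1 ∉ (T ∪ S) ∖ (S ∖ C).

Both inclusions fail.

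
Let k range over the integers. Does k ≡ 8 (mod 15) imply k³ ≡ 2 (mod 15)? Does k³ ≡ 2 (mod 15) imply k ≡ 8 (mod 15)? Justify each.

Both implications hold.

(⟸) Suppose k³ ≡ 2 (mod 15). The only residue r in {0, …, 14} with r³ ≡ 2 (mod 15) is r = 8, so k ≡ 8 (mod 15).

(⟹) Suppose k ≡ 8 (mod 15). Write k = 15j + 8. Then (15j + 8)³ = 3375j³ + 5400j² + 2880j + 512 = 15(225j³ + 360j² + 192j + 34) + 2, so k³ ≡ 2 (mod 15).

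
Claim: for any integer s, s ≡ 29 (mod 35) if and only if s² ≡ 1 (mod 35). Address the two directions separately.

Only the forward implication holds.

[⇒] Suppose s ≡ 29 (mod 35). Write s = 35j + 29. Then (35j + 29)² = 1225j² + 2030j + 841 = 35(35j² + 58j + 24) + 1, so s² ≡ 1 (mod 35).

[⇐] This fails: take s = 1. Then 1² = 1 ≡ 1 (mod 35), yet 1 ≡ 1 (mod 35), not 29.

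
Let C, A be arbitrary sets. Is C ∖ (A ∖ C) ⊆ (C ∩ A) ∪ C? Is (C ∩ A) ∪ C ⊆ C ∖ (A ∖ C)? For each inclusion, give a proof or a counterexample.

(⟹) Let x ∈ C ∖ (A ∖ C). Then either x ∈ C and x ∉ A; or x ∈ C ∩ A. In each case x ∈ (C ∩ A) ∪ C, so C ∖ (A ∖ C) ⊆ (C ∩ A) ∪ C.

(⟸) Let x ∈ (C ∩ A) ∪ C. Then either x ∈ C and x ∉ A; or x ∈ C ∩ A. In each case x ∈ C ∖ (A ∖ C), so (C ∩ A) ∪ C ⊆ C ∖ (A ∖ C).

The two sets are equal.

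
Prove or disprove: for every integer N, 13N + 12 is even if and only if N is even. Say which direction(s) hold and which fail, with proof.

The biconditional holds.

(→) Suppose 13N + 12 is even. Since 13 is odd, 13N and N have the same parity, so 13N + 12 ≡ N + 12 (mod 2). As 12 is even, 13N + 12 is even exactly when N is even. Thus N is even.

(←) Conversely, suppose N is even; write N = 2j. Then 13N + 12 = 13·(2j) + 12 = 2·13j + 12, which is even.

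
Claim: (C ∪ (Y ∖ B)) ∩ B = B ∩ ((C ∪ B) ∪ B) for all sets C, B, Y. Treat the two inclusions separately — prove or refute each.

Only the forward inclusion holds.

(⊇) This inclusion fails. Take C = ∅, B = {1}, Y = ∅; then 1 ∈ B ∩ ((C ∪ B) ∪ B) but 1 ∉ (C ∪ (Y ∖ B)) ∩ B.

(⊆) Let x ∈ (C ∪ (Y ∖ B)) ∩ B. Then either x ∈ C ∩ B and x ∉ Y; or x ∈ C ∩ B ∩ Y. In each case x ∈ B ∩ ((C ∪ B) ∪ B), so (C ∪ (Y ∖ B)) ∩ B ⊆ B ∩ ((C ∪ B) ∪ B).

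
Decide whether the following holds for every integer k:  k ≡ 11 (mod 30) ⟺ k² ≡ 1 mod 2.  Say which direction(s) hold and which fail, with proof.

(⇒) holds; (⇐) fails.

[⇒] Suppose k ≡ 11 (mod 30). Then k² ≡ 11² = 121 (mod 30), and since 2 ∣ 30, also k² ≡ 1 (mod 2).

[⇐] This fails: take k = 1. Then 1² = 1 ≡ 1 (mod 2), yet 1 ≡ 1 (mod 30), not 11.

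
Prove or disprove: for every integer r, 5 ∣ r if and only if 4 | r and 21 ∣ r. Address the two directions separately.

Neither direction holds.

(→) This fails: take r = 5. Certainly 5 ∣ 5, but 4 ∤ 5.

(←) This fails: take r = 84. Both 4 ∣ 84 and 21 ∣ 84, yet 84 is not a multiple of 5 (since 84 = 16·5 + 4), so 5 ∤ 84.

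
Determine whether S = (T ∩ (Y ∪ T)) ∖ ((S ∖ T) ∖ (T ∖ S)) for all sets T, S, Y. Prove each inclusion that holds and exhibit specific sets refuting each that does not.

Forward inclusion. This inclusion fails. Take T = ∅, S = {1}, Y = ∅; then 1 ∈ S but 1 ∉ (T ∩ (Y ∪ T)) ∖ ((S ∖ T) ∖ (T ∖ S)).

Reverse inclusion. This inclusion fails. Take T = {1}, S = ∅, Y = ∅; then 1 ∈ (T ∩ (Y ∪ T)) ∖ ((S ∖ T) ∖ (T ∖ S)) but 1 ∉ S.

Both inclusions fail.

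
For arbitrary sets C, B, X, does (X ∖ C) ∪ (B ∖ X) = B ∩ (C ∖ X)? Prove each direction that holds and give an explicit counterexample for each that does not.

The sets are not equal: only the reverse inclusion holds.

Forward inclusion. This inclusion fails. Take C = ∅, B = {1}, X = ∅; then 1 ∈ (X ∖ C) ∪ (B ∖ X) but 1 ∉ B ∩ (C ∖ X).

Reverse inclusion. Let x ∈ B ∩ (C ∖ X). Then x ∈ C ∩ B and x ∉ X, from which x ∈ (X ∖ C) ∪ (B ∖ X).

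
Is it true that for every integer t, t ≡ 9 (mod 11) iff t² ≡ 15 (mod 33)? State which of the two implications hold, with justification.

[⇒] This fails: take t = 20. Then 20 ≡ 9 (mod 11), but 20² = 400 ≡ 4 (mod 33), not 15.

[⇐] This fails: take t = 24. Then 24² = 576 ≡ 15 (mod 33), yet 24 ≡ 2 (mod 11), not 9.

(⇒) fails and (⇐) fails.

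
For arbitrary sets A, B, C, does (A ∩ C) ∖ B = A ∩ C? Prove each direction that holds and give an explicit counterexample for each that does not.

The sets are not equal: only the forward inclusion holds.

(⟹) Let x ∈ (A ∩ C) ∖ B. Then x ∈ A ∩ C and x ∉ B, from which x ∈ A ∩ C.

(⟸) This inclusion fails. Take A = {1}, B = {1}, C = {1}; then 1 ∈ A ∩ C but 1 ∉ (A ∩ C) ∖ B.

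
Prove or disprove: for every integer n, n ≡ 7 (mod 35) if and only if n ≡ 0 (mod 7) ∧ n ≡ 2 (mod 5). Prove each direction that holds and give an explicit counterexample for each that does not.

Equivalent; both directions hold.

(⇐) If n ≡ 0 (mod 7) and n ≡ 2 (mod 5), then by the Chinese remainder theorem n ≡ 7 (mod 35). This is exactly n ≡ 7 (mod 35).

(⇒) Suppose n ≡ 7 (mod 35); write n = 35j + 7. Since 7 ∣ 35, reducing mod 7 gives n ≡ 7 ≡ 0 (mod 7); since 5 ∣ 35, reducing mod 5 gives n ≡ 7 ≡ 2 (mod 5).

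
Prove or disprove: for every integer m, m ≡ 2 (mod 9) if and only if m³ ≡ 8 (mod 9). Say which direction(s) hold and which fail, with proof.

Only the forward direction holds.

[⇒] Suppose m ≡ 2 (mod 9). Write m = 9j + 2. Then (9j + 2)³ = 729j³ + 486j² + 108j + 8 = 9(81j³ + 54j² + 12j) + 8, so m³ ≡ 8 (mod 9).

[⇐] This fails: take m = 5. Then 5³ = 125 ≡ 8 (mod 9), yet 5 ≡ 5 (mod 9), not 2.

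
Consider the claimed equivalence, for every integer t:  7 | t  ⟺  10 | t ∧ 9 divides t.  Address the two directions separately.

[⇒] This fails: take t = 7. Certainly 7 ∣ 7, but 10 ∤ 7.

[⇐] This fails: take t = 90. Both 10 ∣ 90 and 9 ∣ 90, yet 90 is not a multiple of 7 (since 90 = 12·7 + 6), so 7 ∤ 90.

Neither implication holds.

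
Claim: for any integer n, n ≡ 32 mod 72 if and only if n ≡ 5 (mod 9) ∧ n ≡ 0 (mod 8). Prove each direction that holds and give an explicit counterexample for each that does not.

(⇒) Suppose n ≡ 32 (mod 72); write n = 72j + 32. Since 9 ∣ 72, reducing mod 9 gives n ≡ 32 ≡ 5 (mod 9); since 8 ∣ 72, reducing mod 8 gives n ≡ 32 ≡ 0 (mod 8).

(⇐) Conversely, if n ≡ 5 (mod 9) and n ≡ 0 (mod 8), then by the Chinese remainder theorem n ≡ 32 (mod 72). This is exactly n ≡ 32 (mod 72).

Both implications hold.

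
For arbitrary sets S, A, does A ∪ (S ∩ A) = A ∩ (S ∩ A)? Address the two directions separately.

The sets are not equal: only the reverse inclusion holds.

(⊆) This inclusion fails. Take S = ∅, A = {1}; then 1 ∈ A ∪ (S ∩ A) but 1 ∉ A ∩ (S ∩ A).

(⊇) Let x ∈ A ∩ (S ∩ A). Then x ∈ S ∩ A, from which x ∈ A ∪ (S ∩ A).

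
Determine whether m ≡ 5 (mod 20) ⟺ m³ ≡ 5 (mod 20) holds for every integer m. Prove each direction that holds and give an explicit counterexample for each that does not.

Equivalent; both directions hold.

(→) Suppose m ≡ 5 (mod 20). Write m = 20j + 5. Then (20j + 5)³ = 8000j³ + 6000j² + 1500j + 125 = 20(400j³ + 300j² + 75j + 6) + 5, so m³ ≡ 5 (mod 20).

(←) Conversely, suppose m³ ≡ 5 (mod 20). The only residue r in {0, …, 19} with r³ ≡ 5 (mod 20) is r = 5, so m ≡ 5 (mod 20).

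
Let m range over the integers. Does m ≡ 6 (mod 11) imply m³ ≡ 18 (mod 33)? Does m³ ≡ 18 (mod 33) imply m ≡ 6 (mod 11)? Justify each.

Not equivalent: only (⇐) holds.

[⇒] This fails: take m = 17. Then 17 ≡ 6 (mod 11), but 17³ = 4913 ≡ 29 (mod 33), not 18.

[⇐] Conversely, the residues r modulo 33 with r³ ≡ 18 (mod 33) are exactly {6}, and each is ≡ 6 (mod 11).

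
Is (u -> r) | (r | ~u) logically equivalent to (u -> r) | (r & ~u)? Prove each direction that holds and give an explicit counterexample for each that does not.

Equivalent; both directions hold.

[⇒] Assume the antecedent. If r is true, (u -> r) | (r & ~u) reduces to true regardless of the other variables. If r is false, the antecedent forces (r = F, u = F), and (u -> r) | (r & ~u) holds there. Either way (u -> r) | (r & ~u) holds.

[⇐] Assume the antecedent. If r is true, (u -> r) | (r | ~u) reduces to true regardless of the other variables. If r is false, the antecedent forces (r = F, u = F), and (u -> r) | (r | ~u) holds there. Either way (u -> r) | (r | ~u) holds.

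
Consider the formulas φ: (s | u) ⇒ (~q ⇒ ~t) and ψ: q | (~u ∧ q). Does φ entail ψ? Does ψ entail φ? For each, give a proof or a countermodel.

(⟹) This fails. Under t = F, u = F, s = F, q = F, the left side is true but the right side is false.

(⟸) Assume the antecedent. If q is true, (s | u) ⇒ (~q ⇒ ~t) reduces to true regardless of the other variables. If q is false, the antecedent cannot hold. Either way (s | u) ⇒ (~q ⇒ ~t) holds.

Only the reverse direction holds.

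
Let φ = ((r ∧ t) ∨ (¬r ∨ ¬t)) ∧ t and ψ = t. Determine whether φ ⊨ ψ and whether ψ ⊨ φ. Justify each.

Equivalent; both directions hold.

(→) Assume the antecedent. If t is true, t reduces to true regardless of the other variables. If t is false, the antecedent cannot hold. Either way t holds.

(←) Assume the antecedent. If t is true, ((r ∧ t) ∨ (¬r ∨ ¬t)) ∧ t reduces to true regardless of the other variables. If t is false, the antecedent cannot hold. Either way ((r ∧ t) ∨ (¬r ∨ ¬t)) ∧ t holds.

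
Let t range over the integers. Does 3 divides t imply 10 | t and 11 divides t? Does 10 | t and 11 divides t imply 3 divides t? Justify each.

[⇒] This fails: take t = 3. Certainly 3 ∣ 3, but 10 ∤ 3.

[⇐] This fails: take t = 110. Both 10 ∣ 110 and 11 ∣ 110, yet 110 is not a multiple of 3 (since 110 = 36·3 + 2), so 3 ∤ 110.

(⇒) fails and (⇐) fails.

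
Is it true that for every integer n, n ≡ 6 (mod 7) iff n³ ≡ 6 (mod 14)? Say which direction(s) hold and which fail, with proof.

Forward direction. This fails: take n = 13. Then 13 ≡ 6 (mod 7), but 13³ = 2197 ≡ 13 (mod 14), not 6.

Converse. This fails: take n = 10. Then 10³ = 1000 ≡ 6 (mod 14), yet 10 ≡ 3 (mod 7), not 6.

Neither implication holds.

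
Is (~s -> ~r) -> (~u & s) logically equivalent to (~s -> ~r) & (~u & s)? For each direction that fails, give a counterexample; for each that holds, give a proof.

Only the reverse direction holds.

[⇒] This fails. Under r = T, u = F, s = F, the left side is true but the right side is false.

[⇐] Assume the antecedent. If r is true, the antecedent forces (r = T, u = F, s = T), and (~s -> ~r) -> (~u & s) holds there. If r is false, the antecedent forces (r = F, u = F, s = T), and (~s -> ~r) -> (~u & s) holds there. Either way (~s -> ~r) -> (~u & s) holds.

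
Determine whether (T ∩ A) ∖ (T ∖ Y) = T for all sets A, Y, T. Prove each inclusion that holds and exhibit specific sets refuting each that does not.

Forward inclusion. Let x ∈ (T ∩ A) ∖ (T ∖ Y). Then x ∈ A ∩ Y ∩ T, from which x ∈ T.

Reverse inclusion. This inclusion fails. Take A = ∅, Y = ∅, T = {1}; then 1 ∈ T but 1 ∉ (T ∩ A) ∖ (T ∖ Y).

The sets are not equal: only the forward inclusion holds.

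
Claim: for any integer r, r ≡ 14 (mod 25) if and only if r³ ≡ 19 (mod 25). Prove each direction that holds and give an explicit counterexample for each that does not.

Both implications hold.

[⇒] Suppose r ≡ 14 (mod 25). Write r = 25j + 14. Then (25j + 14)³ = 15625j³ + 26250j² + 14700j + 2744 = 25(625j³ + 1050j² + 588j + 109) + 19, so r³ ≡ 19 (mod 25).

[⇐] Conversely, suppose r³ ≡ 19 (mod 25). The only residue r in {0, …, 24} with r³ ≡ 19 (mod 25) is r = 14, so r ≡ 14 (mod 25).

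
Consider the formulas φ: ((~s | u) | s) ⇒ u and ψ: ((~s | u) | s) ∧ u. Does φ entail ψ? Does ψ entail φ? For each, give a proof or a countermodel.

Both directions hold.

(⇐) Assume the antecedent. If s is true, the antecedent forces (s = T, u = T), and ((~s | u) | s) ⇒ u holds there. If s is false, the antecedent forces (s = F, u = T), and ((~s | u) | s) ⇒ u holds there. Either way ((~s | u) | s) ⇒ u holds.

(⇒) Assume the antecedent. If s is true, the antecedent forces (s = T, u = T), and ((~s | u) | s) ∧ u holds there. If s is false, the antecedent forces (s = F, u = T), and ((~s | u) | s) ∧ u holds there. Either way ((~s | u) | s) ∧ u holds.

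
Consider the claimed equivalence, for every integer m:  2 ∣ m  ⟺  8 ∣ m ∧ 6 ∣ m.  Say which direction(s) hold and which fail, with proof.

Only the reverse direction holds.

(⟹) This fails: take m = 2. Certainly 2 ∣ 2, but 8 ∤ 2.

(⟸) Suppose 8 ∣ m and 6 ∣ m. Any common multiple of 8 and 6 is a multiple of their lcm; here lcm(8, 6) = 8·6/gcd(8, 6) = 48/2 = 24, so 24 ∣ m. Since 2 ∣ 24, it follows that 2 ∣ m.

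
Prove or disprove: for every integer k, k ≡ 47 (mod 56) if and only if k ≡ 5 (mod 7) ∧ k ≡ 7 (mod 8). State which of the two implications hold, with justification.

Equivalent; both directions hold.

(⇒) Suppose k ≡ 47 (mod 56); write k = 56j + 47. Since 7 ∣ 56, reducing mod 7 gives k ≡ 47 ≡ 5 (mod 7); since 8 ∣ 56, reducing mod 8 gives k ≡ 47 ≡ 7 (mod 8).

(⇐) Conversely, if k ≡ 5 (mod 7) and k ≡ 7 (mod 8), then by the Chinese remainder theorem k ≡ 47 (mod 56). This is exactly k ≡ 47 (mod 56).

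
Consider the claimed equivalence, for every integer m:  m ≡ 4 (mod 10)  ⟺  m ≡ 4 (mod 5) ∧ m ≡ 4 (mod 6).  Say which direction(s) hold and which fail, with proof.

(⇒) This fails: m = 24 gives 24 ≡ 4 (mod 10) but 24 ≡ 0 (mod 6), so the conjunction on the right does not hold.

(⇐) Conversely, if m ≡ 4 (mod 5) and m ≡ 4 (mod 6), then by the Chinese remainder theorem m ≡ 4 (mod 30). Since 4 ≡ 4 (mod 10) and 10 ∣ 30, we get m ≡ 4 (mod 10).

(⇒) fails; (⇐) holds.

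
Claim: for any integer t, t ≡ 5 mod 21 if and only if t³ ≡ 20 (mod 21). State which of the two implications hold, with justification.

Only the forward direction holds.

(⇐) This fails: take t = 17. Then 17³ = 4913 ≡ 20 (mod 21), yet 17 ≡ 17 (mod 21), not 5.

(⇒) Suppose t ≡ 5 mod 21. Write t = 21j + 5. Then (21j + 5)³ = 9261j³ + 6615j² + 1575j + 125 = 21(441j³ + 315j² + 75j + 5) + 20, so t³ ≡ 20 (mod 21).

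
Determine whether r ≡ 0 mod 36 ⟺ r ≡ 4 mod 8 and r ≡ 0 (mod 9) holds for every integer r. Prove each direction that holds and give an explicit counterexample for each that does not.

(⇒) This fails: r = 0 gives 0 ≡ 0 (mod 36) but 0 ≡ 0 (mod 8), so the conjunction on the right does not hold.

(⇐) Conversely, if r ≡ 4 (mod 8) and r ≡ 0 (mod 9), then by the Chinese remainder theorem r ≡ 36 (mod 72). Since 36 ≡ 0 (mod 36) and 36 ∣ 72, we get r ≡ 0 (mod 36).

Only the converse holds.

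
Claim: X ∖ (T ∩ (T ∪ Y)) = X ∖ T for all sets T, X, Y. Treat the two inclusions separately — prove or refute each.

Reverse inclusion. Let x ∈ X ∖ T. Then either x ∈ X and x ∉ T, Y; or x ∈ X ∩ Y and x ∉ T. In each case x ∈ X ∖ (T ∩ (T ∪ Y)), so X ∖ T ⊆ X ∖ (T ∩ (T ∪ Y)).

Forward inclusion. Let x ∈ X ∖ (T ∩ (T ∪ Y)). Then either x ∈ X and x ∉ T, Y; or x ∈ X ∩ Y and x ∉ T. In each case x ∈ X ∖ T, so X ∖ (T ∩ (T ∪ Y)) ⊆ X ∖ T.

Both inclusions hold; the sets are equal.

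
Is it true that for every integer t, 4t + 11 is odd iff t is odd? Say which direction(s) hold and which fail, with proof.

Not equivalent: only (⇐) holds.

Forward direction. This fails: take t = 6. Then 4t + 11 = 35, which is odd, yet t = 6 is even, not odd.

Converse. Suppose t is odd. Since 4 is even, 4t is even for every t, so 4t + 11 has the same parity as 11, which is odd. Hence 4t + 11 is odd.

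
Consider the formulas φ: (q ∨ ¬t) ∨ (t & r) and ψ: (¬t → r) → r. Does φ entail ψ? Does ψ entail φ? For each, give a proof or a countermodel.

[⇐] Assume the antecedent. If t is true, the antecedent forces (t = T, q = F, r = T) or (t = T, q = T, r = T), and (q ∨ ¬t) ∨ (t & r) holds there. If t is false, (q ∨ ¬t) ∨ (t & r) reduces to true regardless of the other variables. Either way (q ∨ ¬t) ∨ (t & r) holds.

[⇒] This fails. Under t = T, q = T, r = F, the left side is true but the right side is false.

The forward direction fails; the converse holds.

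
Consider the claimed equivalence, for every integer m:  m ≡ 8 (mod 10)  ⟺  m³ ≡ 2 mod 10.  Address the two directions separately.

Converse. For the converse, argue contrapositively. If m ≢ 8 (mod 10), then m is congruent to one of 0, 1, 2, 3, 4, 5, 6, 7, 9 modulo 10, and these give m³ ≡ 0, 1, 8, 7, 4, 5, 6, 3, 9 respectively — never 2.

Forward direction. Suppose m ≡ 8 (mod 10). Write m = 10j + 8. Then (10j + 8)³ = 1000j³ + 2400j² + 1920j + 512 = 10(100j³ + 240j² + 192j + 51) + 2, so m³ ≡ 2 (mod 10).

Both implications hold.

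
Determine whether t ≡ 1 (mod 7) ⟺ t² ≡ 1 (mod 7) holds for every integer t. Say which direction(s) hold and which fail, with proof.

(⇒) holds; (⇐) fails.

Forward direction. Suppose t ≡ 1 (mod 7). Write t = 7j + 1. Then (7j + 1)² = 49j² + 14j + 1 = 7(7j² + 2j) + 1, so t² ≡ 1 (mod 7).

Converse. This fails: take t = 6. Then 6² = 36 ≡ 1 (mod 7), yet 6 ≡ 6 (mod 7), not 1.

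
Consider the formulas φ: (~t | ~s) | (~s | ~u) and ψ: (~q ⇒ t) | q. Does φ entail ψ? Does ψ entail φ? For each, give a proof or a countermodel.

(⇒) This fails. Under t = F, s = F, q = F, u = F, the left side is true but the right side is false.

(⇐) This fails. Under t = T, s = T, q = F, u = T, the left side is false but the right side is true.

Neither direction holds.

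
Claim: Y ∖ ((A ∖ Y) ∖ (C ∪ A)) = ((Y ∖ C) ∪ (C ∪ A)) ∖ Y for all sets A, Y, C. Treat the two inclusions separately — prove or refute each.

(⊆) fails and (⊇) fails.

Forward inclusion. This inclusion fails. Take A = ∅, Y = {1}, C = ∅; then 1 ∈ Y ∖ ((A ∖ Y) ∖ (C ∪ A)) but 1 ∉ ((Y ∖ C) ∪ (C ∪ A)) ∖ Y.

Reverse inclusion. This inclusion fails. Take A = {1}, Y = ∅, C = ∅; then 1 ∈ ((Y ∖ C) ∪ (C ∪ A)) ∖ Y but 1 ∉ Y ∖ ((A ∖ Y) ∖ (C ∪ A)).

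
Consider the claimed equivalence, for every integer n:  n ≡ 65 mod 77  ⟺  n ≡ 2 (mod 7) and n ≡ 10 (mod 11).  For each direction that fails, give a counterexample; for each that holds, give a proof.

Both directions hold.

(⇒) Suppose n ≡ 65 (mod 77); write n = 77j + 65. Since 7 ∣ 77, reducing mod 7 gives n ≡ 65 ≡ 2 (mod 7); since 11 ∣ 77, reducing mod 11 gives n ≡ 65 ≡ 10 (mod 11).

(⇐) Conversely, if n ≡ 2 (mod 7) and n ≡ 10 (mod 11), then by the Chinese remainder theorem n ≡ 65 (mod 77). This is exactly n ≡ 65 (mod 77).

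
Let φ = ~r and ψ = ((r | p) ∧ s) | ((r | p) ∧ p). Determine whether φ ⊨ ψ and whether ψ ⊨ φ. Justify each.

Neither implication holds.

(⇒) This fails. Under r = F, s = F, p = F, the left side is true but the right side is false.

(⇐) This fails. Under r = T, s = T, p = F, the left side is false but the right side is true.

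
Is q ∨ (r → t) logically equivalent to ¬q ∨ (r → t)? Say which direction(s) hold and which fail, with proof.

(⇒) This fails. Under q = T, t = F, r = T, the left side is true but the right side is false.

(⇐) This fails. Under q = F, t = F, r = T, the left side is false but the right side is true.

Both directions fail.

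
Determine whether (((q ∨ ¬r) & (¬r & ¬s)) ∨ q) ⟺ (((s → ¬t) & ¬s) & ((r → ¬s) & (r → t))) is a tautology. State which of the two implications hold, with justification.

[⇒] This fails. Under t = F, s = T, q = T, r = F, the left side is true but the right side is false.

[⇐] This fails. Under t = T, s = F, q = F, r = T, the left side is false but the right side is true.

Both directions fail.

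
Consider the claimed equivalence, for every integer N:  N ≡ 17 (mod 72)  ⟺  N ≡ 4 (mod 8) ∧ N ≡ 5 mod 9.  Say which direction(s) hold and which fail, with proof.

Neither implication holds.

(⟹) This fails: N = 17 gives 17 ≡ 17 (mod 72) but 17 ≡ 1 (mod 8), so the conjunction on the right does not hold.

(⟸) This fails: N = 68 satisfies both congruences on the right (68 ≡ 4 mod 8 and 68 ≡ 5 mod 9) yet 68 ≡ 68 (mod 72), not 17.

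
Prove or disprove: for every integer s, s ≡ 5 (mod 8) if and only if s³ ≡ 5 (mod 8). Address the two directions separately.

(⟸) For the converse, argue contrapositively. If s ≢ 5 (mod 8), then s is congruent to one of 0, 1, 2, 3, 4, 6, 7 modulo 8, and these give s³ ≡ 0, 1, 0, 3, 0, 0, 7 respectively — never 5.

(⟹) Suppose s ≡ 5 (mod 8). Write s = 8j + 5. Then (8j + 5)³ = 512j³ + 960j² + 600j + 125 = 8(64j³ + 120j² + 75j + 15) + 5, so s³ ≡ 5 (mod 8).

Both implications hold.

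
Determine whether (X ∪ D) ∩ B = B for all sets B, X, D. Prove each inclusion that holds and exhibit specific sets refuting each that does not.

Only the forward inclusion holds.

(⊆) Let x ∈ (X ∪ D) ∩ B. Then either x ∈ B ∩ X and x ∉ D; or x ∈ B ∩ D and x ∉ X; or x ∈ B ∩ X ∩ D. In each case x ∈ B, so (X ∪ D) ∩ B ⊆ B.

(⊇) This inclusion fails. Take B = {1}, X = ∅, D = ∅; then 1 ∈ B but 1 ∉ (X ∪ D) ∩ B.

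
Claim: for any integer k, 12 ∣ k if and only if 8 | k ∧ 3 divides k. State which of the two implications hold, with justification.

The forward direction fails; the converse holds.

(⟸) Suppose 8 ∣ k and 3 ∣ k. Any common multiple of 8 and 3 is a multiple of their lcm; here gcd(8, 3) = 1, so lcm(8, 3) = 8·3 = 24, so 24 ∣ k. Since 12 ∣ 24, it follows that 12 ∣ k.

(⟹) This fails: take k = 12. Certainly 12 ∣ 12, but 8 ∤ 12.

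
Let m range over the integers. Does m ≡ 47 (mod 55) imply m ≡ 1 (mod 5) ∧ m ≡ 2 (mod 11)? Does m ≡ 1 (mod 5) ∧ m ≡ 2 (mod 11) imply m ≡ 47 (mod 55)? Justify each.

(⇒) This fails: m = 47 gives 47 ≡ 47 (mod 55) but 47 ≡ 2 (mod 5), so the conjunction on the right does not hold.

(⇐) This fails: m = 46 satisfies both congruences on the right (46 ≡ 1 mod 5 and 46 ≡ 2 mod 11) yet 46 ≡ 46 (mod 55), not 47.

Neither direction holds.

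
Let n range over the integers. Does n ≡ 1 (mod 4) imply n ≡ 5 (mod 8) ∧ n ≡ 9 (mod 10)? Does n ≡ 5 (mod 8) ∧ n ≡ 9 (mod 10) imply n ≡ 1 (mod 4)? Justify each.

[⇒] This fails: n = 1 gives 1 ≡ 1 (mod 4) but 1 ≡ 1 (mod 8), so the conjunction on the right does not hold.

[⇐] Conversely, if n ≡ 5 (mod 8) and n ≡ 9 (mod 10), then by the Chinese remainder theorem n ≡ 29 (mod 40). Since 29 ≡ 1 (mod 4) and 4 ∣ 40, we get n ≡ 1 (mod 4).

Not equivalent: only (⇐) holds.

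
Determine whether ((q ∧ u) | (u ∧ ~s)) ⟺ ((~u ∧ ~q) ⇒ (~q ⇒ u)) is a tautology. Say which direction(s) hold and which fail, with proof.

The forward direction holds; the converse fails.

(⇐) This fails. Under u = F, q = T, s = F, the left side is false but the right side is true.

(⇒) Assume the antecedent. If u is true, (~u ∧ ~q) ⇒ (~q ⇒ u) reduces to true regardless of the other variables. If u is false, the antecedent cannot hold. Either way (~u ∧ ~q) ⇒ (~q ⇒ u) holds.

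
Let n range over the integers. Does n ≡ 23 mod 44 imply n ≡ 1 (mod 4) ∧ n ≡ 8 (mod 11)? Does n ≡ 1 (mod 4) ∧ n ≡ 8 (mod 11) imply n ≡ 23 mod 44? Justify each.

[⇒] This fails: n = 23 gives 23 ≡ 23 (mod 44) but 23 ≡ 3 (mod 4), so the conjunction on the right does not hold.

[⇐] This fails: n = 41 satisfies both congruences on the right (41 ≡ 1 mod 4 and 41 ≡ 8 mod 11) yet 41 ≡ 41 (mod 44), not 23.

Neither direction holds.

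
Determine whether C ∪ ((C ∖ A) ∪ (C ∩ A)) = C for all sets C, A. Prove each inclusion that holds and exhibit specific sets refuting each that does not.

Both inclusions hold.

(⊆) Let x ∈ C ∪ ((C ∖ A) ∪ (C ∩ A)). Then either x ∈ C and x ∉ A; or x ∈ C ∩ A. In each case x ∈ C, so C ∪ ((C ∖ A) ∪ (C ∩ A)) ⊆ C.

(⊇) Let x ∈ C. Then either x ∈ C and x ∉ A; or x ∈ C ∩ A. In each case x ∈ C ∪ ((C ∖ A) ∪ (C ∩ A)), so C ⊆ C ∪ ((C ∖ A) ∪ (C ∩ A)).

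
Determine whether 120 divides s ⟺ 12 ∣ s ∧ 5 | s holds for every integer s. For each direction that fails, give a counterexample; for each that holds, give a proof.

(⟸) This fails: take s = 60. Both 12 ∣ 60 and 5 ∣ 60, yet 60 is not a multiple of 120 (since 60 = 0·120 + 60), so 120 ∤ 60.

(⟹) If 120 ∣ s, write s = 120q. Since 120 = 10·12, s = 12·(10q), so 12 ∣ s; and since 120 = 24·5, s = 5·(24q), so 5 ∣ s.

The forward direction holds; the converse fails.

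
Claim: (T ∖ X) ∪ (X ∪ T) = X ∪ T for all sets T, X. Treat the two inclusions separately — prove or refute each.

(⟸) Let x ∈ X ∪ T. Then either x ∈ T and x ∉ X; or x ∈ X and x ∉ T; or x ∈ T ∩ X. In each case x ∈ (T ∖ X) ∪ (X ∪ T), so X ∪ T ⊆ (T ∖ X) ∪ (X ∪ T).

(⟹) Let x ∈ (T ∖ X) ∪ (X ∪ T). Then either x ∈ T and x ∉ X; or x ∈ X and x ∉ T; or x ∈ T ∩ X. In each case x ∈ X ∪ T, so (T ∖ X) ∪ (X ∪ T) ⊆ X ∪ T.

Both inclusions hold; the sets are equal.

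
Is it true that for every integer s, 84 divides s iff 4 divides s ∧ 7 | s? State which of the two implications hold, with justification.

[⇐] This fails: take s = 28. Both 4 ∣ 28 and 7 ∣ 28, yet 28 is not a multiple of 84 (since 28 = 0·84 + 28), so 84 ∤ 28.

[⇒] If 84 ∣ s, write s = 84q. Since 84 = 21·4, s = 4·(21q), so 4 ∣ s; and since 84 = 12·7, s = 7·(12q), so 7 ∣ s.

The forward direction holds; the converse fails.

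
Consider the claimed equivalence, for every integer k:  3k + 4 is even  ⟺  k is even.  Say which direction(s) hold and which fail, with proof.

Both directions hold.

(⟹) Suppose 3k + 4 is even. Since 3 is odd, 3k and k have the same parity, so 3k + 4 ≡ k + 4 (mod 2). As 4 is even, 3k + 4 is even exactly when k is even. Thus k is even.

(⟸) Conversely, suppose k is even; write k = 2j. Then 3k + 4 = 3·(2j) + 4 = 2·3j + 4, which is even.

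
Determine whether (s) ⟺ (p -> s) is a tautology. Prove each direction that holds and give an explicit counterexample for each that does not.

Only the forward direction holds.

(⇒) Assume the antecedent. If s is true, p -> s reduces to true regardless of the other variables. If s is false, the antecedent cannot hold. Either way p -> s holds.

(⇐) This fails. Under s = F, p = F, the left side is false but the right side is true.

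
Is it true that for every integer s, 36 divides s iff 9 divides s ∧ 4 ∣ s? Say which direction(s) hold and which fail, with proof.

Both directions hold; the statement is true.

(→) If 36 ∣ s, write s = 36q. Since 36 = 4·9, s = 9·(4q), so 9 ∣ s; and since 36 = 9·4, s = 4·(9q), so 4 ∣ s.

(←) Suppose 9 ∣ s and 4 ∣ s. Any common multiple of 9 and 4 is a multiple of their lcm; here gcd(9, 4) = 1, so lcm(9, 4) = 9·4 = 36, so 36 ∣ s.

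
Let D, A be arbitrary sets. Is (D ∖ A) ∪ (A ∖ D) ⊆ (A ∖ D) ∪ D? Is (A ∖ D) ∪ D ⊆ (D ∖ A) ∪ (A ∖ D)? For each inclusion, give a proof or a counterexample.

(⟹) Let x ∈ (D ∖ A) ∪ (A ∖ D). Then either x ∈ D and x ∉ A; or x ∈ A and x ∉ D. In each case x ∈ (A ∖ D) ∪ D, so (D ∖ A) ∪ (A ∖ D) ⊆ (A ∖ D) ∪ D.

(⟸) This inclusion fails. Take D = {1}, A = {1}; then 1 ∈ (A ∖ D) ∪ D but 1 ∉ (D ∖ A) ∪ (A ∖ D).

(⊆) holds; (⊇) fails.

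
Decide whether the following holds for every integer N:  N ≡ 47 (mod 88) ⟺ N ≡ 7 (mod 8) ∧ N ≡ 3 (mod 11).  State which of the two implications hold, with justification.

(⇒) Suppose N ≡ 47 (mod 88); write N = 88j + 47. Since 8 ∣ 88, reducing mod 8 gives N ≡ 47 ≡ 7 (mod 8); since 11 ∣ 88, reducing mod 11 gives N ≡ 47 ≡ 3 (mod 11).

(⇐) Conversely, if N ≡ 7 (mod 8) and N ≡ 3 (mod 11), then by the Chinese remainder theorem N ≡ 47 (mod 88). This is exactly N ≡ 47 (mod 88).

Equivalent; both directions hold.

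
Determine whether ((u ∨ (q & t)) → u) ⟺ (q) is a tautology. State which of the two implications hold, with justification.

Neither implication holds.

(⟹) This fails. Under q = F, t = F, u = F, the left side is true but the right side is false.

(⟸) This fails. Under q = T, t = T, u = F, the left side is false but the right side is true.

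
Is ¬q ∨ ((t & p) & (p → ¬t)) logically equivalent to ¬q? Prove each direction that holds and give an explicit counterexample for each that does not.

(←) Assume the antecedent. If p is true, the antecedent forces (p = T, q = F, t = F) or (p = T, q = F, t = T), and ¬q ∨ ((t & p) & (p → ¬t)) holds there. If p is false, the antecedent forces (p = F, q = F, t = F) or (p = F, q = F, t = T), and ¬q ∨ ((t & p) & (p → ¬t)) holds there. Either way ¬q ∨ ((t & p) & (p → ¬t)) holds.

(→) Assume the antecedent. If p is true, the antecedent forces (p = T, q = F, t = F) or (p = T, q = F, t = T), and ¬q holds there. If p is false, the antecedent forces (p = F, q = F, t = F) or (p = F, q = F, t = T), and ¬q holds there. Either way ¬q holds.

The biconditional holds.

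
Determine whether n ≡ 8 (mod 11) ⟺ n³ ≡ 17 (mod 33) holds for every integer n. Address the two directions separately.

(⇒) This fails: take n = 19. Then 19 ≡ 8 (mod 11), but 19³ = 6859 ≡ 28 (mod 33), not 17.

(⇐) Conversely, the residues r modulo 33 with r³ ≡ 17 (mod 33) are exactly {8}, and each is ≡ 8 (mod 11).

Only the reverse direction holds.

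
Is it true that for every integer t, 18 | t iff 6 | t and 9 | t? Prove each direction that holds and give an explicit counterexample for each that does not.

(⟹) If 18 ∣ t, write t = 18q. Since 18 = 3·6, t = 6·(3q), so 6 ∣ t; and since 18 = 2·9, t = 9·(2q), so 9 ∣ t.

(⟸) Suppose 6 ∣ t and 9 ∣ t. Any common multiple of 6 and 9 is a multiple of their lcm; here lcm(6, 9) = 6·9/gcd(6, 9) = 54/3 = 18, so 18 ∣ t.

Both implications hold.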